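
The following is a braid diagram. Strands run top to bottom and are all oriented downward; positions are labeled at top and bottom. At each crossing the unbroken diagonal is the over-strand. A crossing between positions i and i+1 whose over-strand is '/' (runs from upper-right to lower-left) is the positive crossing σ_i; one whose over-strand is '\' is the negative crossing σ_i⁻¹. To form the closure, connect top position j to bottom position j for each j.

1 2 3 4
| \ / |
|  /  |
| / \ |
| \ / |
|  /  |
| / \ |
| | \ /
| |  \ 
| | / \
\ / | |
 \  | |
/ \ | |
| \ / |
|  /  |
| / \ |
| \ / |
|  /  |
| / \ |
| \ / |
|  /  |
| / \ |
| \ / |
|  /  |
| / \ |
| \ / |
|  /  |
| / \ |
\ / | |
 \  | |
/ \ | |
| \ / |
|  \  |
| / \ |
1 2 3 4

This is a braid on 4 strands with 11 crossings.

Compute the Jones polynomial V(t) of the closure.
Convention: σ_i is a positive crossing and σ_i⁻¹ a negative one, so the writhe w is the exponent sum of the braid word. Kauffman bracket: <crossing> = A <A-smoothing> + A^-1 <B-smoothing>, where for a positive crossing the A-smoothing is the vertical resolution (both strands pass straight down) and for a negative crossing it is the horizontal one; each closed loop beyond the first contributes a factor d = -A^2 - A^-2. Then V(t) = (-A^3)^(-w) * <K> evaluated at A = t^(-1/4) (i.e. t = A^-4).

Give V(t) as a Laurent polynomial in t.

t^8 - 2*t^7 + 2*t^6 - 3*t^5 + 3*t^4 - 2*t^3 + 2*t^2 - t + 1

Derivation:
Reading the diagram top to bottom ('/'-over between positions i,i+1 = s_i, '\'-over = s_i^-1): braid word = s2 s2 s3^-1 s1^-1 s2 s2 s2 s2 s2 s1^-1 s2^-1.
The presented braid s2 s2 s3^-1 s1^-1 s2 s2 s2 s2 s2 s1^-1 s2^-1 on 4 strands reduces by inverse Markov moves (closure unchanged at each step):
  Deconjugate: the word is γ·β·γ⁻¹ with γ = s2 (prefix) and γ⁻¹ = s2^-1 (suffix); strip both.
Reduced to β = s2 s3^-1 s1^-1 s2 s2 s2 s2 s2 s1^-1 on 4 strands, 9 crossings.
Compute on β:
Braid: s2 s3^-1 s1^-1 s2 s2 s2 s2 s2 s1^-1 on 4 strands, 9 crossings.
Writhe w = (#positive) - (#negative) = 6 - 3 = 3.
Enumerate smoothing states for the bracket polynomial. There are 2^9 = 512 states.
Each crossing splits two ways (0=vertical, 1=horizontal). The state's weight is A^(#A-smoothings - #B-smoothings) * d^(loops - 1).
Tabulate the states by total A-exponent and number of loops L (A-exp: L × count):
  A^9: L=3 ×1
  A^7: L=2 ×8, L=4 ×1
  A^5: L=1 ×17, L=3 ×19
  A^3: L=2 ×63, L=4 ×21
  A^1: L=3 ×111, L=5 ×15
  A^-1: L=4 ×120, L=6 ×6
  A^-3: L=5 ×83, L=7 ×1
  A^-5: L=6 ×36
  A^-7: L=7 ×9
  A^-9: L=8 ×1
Each group contributes A^e * Σ count * d^(L-1):
Powers of d = -A^2 - A^-2: d^2 = A^4 + 2 + A^-4; d^3 = -A^6 - 3*A^2 - 3*A^-2 - A^-6; d^4 = A^8 + 4*A^4 + 6 + 4*A^-4 + A^-8; d^5 = -A^10 - 5*A^6 - 10*A^2 - 10*A^-2 - 5*A^-6 - A^-10; d^6 = A^12 + 6*A^8 + 15*A^4 + 20 + 15*A^-4 + 6*A^-8 + A^-12; d^7 = -A^14 - 7*A^10 - 21*A^6 - 35*A^2 - 35*A^-2 - 21*A^-6 - 7*A^-10 - A^-14.
  A^9 * (d^2) = A^13 + 2*A^9 + A^5
  A^7 * (8*d + d^3) = -A^13 - 11*A^9 - 11*A^5 - A
  A^5 * (17 + 19*d^2) = 19*A^9 + 55*A^5 + 19*A
  A^3 * (63*d + 21*d^3) = -21*A^9 - 126*A^5 - 126*A - 21*A^-3
  A^1 * (111*d^2 + 15*d^4) = 15*A^9 + 171*A^5 + 312*A + 171*A^-3 + 15*A^-7
  A^-1 * (120*d^3 + 6*d^5) = -6*A^9 - 150*A^5 - 420*A - 420*A^-3 - 150*A^-7 - 6*A^-11
  A^-3 * (83*d^4 + d^6) = A^9 + 89*A^5 + 347*A + 518*A^-3 + 347*A^-7 + 89*A^-11 + A^-15
  A^-5 * (36*d^5) = -36*A^5 - 180*A - 360*A^-3 - 360*A^-7 - 180*A^-11 - 36*A^-15
  A^-7 * (9*d^6) = 9*A^5 + 54*A + 135*A^-3 + 180*A^-7 + 135*A^-11 + 54*A^-15 + 9*A^-19
  A^-9 * (d^7) = -A^5 - 7*A - 21*A^-3 - 35*A^-7 - 35*A^-11 - 21*A^-15 - 7*A^-19 - A^-23
Summing the groups: <K> = -A^9 + A^5 - 2*A + 2*A^-3 - 3*A^-7 + 3*A^-11 - 2*A^-15 + 2*A^-19 - A^-23
Normalise by the writhe: (-A^3)^(-w) = (-A^3)^(-3) = -A^-9, so f(A) = -A^-9 * <K> = 1 - A^-4 + 2*A^-8 - 2*A^-12 + 3*A^-16 - 3*A^-20 + 2*A^-24 - 2*A^-28 + A^-32.
Substitute A = t^(-1/4), i.e. A^e → t^(-e/4): V(t) = t^8 - 2*t^7 + 2*t^6 - 3*t^5 + 3*t^4 - 2*t^3 + 2*t^2 - t + 1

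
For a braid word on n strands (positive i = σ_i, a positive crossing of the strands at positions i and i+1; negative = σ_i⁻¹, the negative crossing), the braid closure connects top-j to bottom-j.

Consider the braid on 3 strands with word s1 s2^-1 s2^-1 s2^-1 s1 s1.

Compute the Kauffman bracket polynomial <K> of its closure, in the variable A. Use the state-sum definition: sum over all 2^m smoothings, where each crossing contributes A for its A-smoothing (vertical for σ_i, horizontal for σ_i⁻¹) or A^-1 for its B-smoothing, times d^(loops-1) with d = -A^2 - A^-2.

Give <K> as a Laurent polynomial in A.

-A^12 + A^8 - A^4 + 3 - A^-4 + A^-8 - A^-12

Derivation:
Braid: s1 s2^-1 s2^-1 s2^-1 s1 s1 on 3 strands, 6 crossings.
Writhe w = (#positive) - (#negative) = 3 - 3 = 0.
Enumerate smoothing states for the bracket polynomial. There are 2^6 = 64 states.
Smooth each crossing (0=||, 1=⌣⌢); contribution A^(Σ sign_k(1-2s_k)) * d^(L-1).
Tabulate the states by total A-exponent and number of loops L (A-exp: L × count):
  A^6: L=4 ×1
  A^4: L=3 ×6
  A^2: L=2 ×12, L=4 ×3
  A^0: L=1 ×9, L=3 ×10, L=5 ×1
  A^-2: L=2 ×12, L=4 ×3
  A^-4: L=3 ×6
  A^-6: L=4 ×1
Each group contributes A^e * Σ count * d^(L-1):
Powers of d = -A^2 - A^-2: d^2 = A^4 + 2 + A^-4; d^3 = -A^6 - 3*A^2 - 3*A^-2 - A^-6; d^4 = A^8 + 4*A^4 + 6 + 4*A^-4 + A^-8.
  A^6 * (d^3) = -A^12 - 3*A^8 - 3*A^4 - 1
  A^4 * (6*d^2) = 6*A^8 + 12*A^4 + 6
  A^2 * (12*d + 3*d^3) = -3*A^8 - 21*A^4 - 21 - 3*A^-4
  A^0 * (9 + 10*d^2 + d^4) = A^8 + 14*A^4 + 35 + 14*A^-4 + A^-8
  A^-2 * (12*d + 3*d^3) = -3*A^4 - 21 - 21*A^-4 - 3*A^-8
  A^-4 * (6*d^2) = 6 + 12*A^-4 + 6*A^-8
  A^-6 * (d^3) = -1 - 3*A^-4 - 3*A^-8 - A^-12
Summing the groups: <K> = -A^12 + A^8 - A^4 + 3 - A^-4 + A^-8 - A^-12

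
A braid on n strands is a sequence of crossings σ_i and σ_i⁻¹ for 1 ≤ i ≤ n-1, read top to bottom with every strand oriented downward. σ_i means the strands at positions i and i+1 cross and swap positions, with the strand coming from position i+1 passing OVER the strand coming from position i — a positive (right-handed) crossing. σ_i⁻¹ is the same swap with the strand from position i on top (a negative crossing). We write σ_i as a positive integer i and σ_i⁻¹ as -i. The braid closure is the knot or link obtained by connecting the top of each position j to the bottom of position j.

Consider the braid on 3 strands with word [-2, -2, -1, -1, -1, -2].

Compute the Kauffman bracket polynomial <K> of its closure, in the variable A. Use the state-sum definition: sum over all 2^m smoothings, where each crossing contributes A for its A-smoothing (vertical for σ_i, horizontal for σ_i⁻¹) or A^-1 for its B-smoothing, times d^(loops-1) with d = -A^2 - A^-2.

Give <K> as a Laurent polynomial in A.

A^14 - 2*A^10 + A^6 - 2*A^2 + 2*A^-2 + A^-10

Derivation:
Braid: s2^-1 s2^-1 s1^-1 s1^-1 s1^-1 s2^-1 on 3 strands, 6 crossings.
Writhe w = (#positive) - (#negative) = 0 - 6 = -6.
Computing the Kauffman bracket via state sum. There are 2^6 = 64 states.
Smooth each crossing (0=||, 1=⌣⌢); contribution A^(Σ sign_k(1-2s_k)) * d^(L-1).
Tabulate the states by total A-exponent and number of loops L (A-exp: L × count):
  A^6: L=5 ×1
  A^4: L=4 ×6
  A^2: L=3 ×15
  A^0: L=2 ×18, L=4 ×2
  A^-2: L=1 ×9, L=3 ×6
  A^-4: L=2 ×6
  A^-6: L=3 ×1
Each group contributes A^e * Σ count * d^(L-1):
Powers of d = -A^2 - A^-2: d^2 = A^4 + 2 + A^-4; d^3 = -A^6 - 3*A^2 - 3*A^-2 - A^-6; d^4 = A^8 + 4*A^4 + 6 + 4*A^-4 + A^-8.
  A^6 * (d^4) = A^14 + 4*A^10 + 6*A^6 + 4*A^2 + A^-2
  A^4 * (6*d^3) = -6*A^10 - 18*A^6 - 18*A^2 - 6*A^-2
  A^2 * (15*d^2) = 15*A^6 + 30*A^2 + 15*A^-2
  A^0 * (18*d + 2*d^3) = -2*A^6 - 24*A^2 - 24*A^-2 - 2*A^-6
  A^-2 * (9 + 6*d^2) = 6*A^2 + 21*A^-2 + 6*A^-6
  A^-4 * (6*d) = -6*A^-2 - 6*A^-6
  A^-6 * (d^2) = A^-2 + 2*A^-6 + A^-10
Summing the groups: <K> = A^14 - 2*A^10 + A^6 - 2*A^2 + 2*A^-2 + A^-10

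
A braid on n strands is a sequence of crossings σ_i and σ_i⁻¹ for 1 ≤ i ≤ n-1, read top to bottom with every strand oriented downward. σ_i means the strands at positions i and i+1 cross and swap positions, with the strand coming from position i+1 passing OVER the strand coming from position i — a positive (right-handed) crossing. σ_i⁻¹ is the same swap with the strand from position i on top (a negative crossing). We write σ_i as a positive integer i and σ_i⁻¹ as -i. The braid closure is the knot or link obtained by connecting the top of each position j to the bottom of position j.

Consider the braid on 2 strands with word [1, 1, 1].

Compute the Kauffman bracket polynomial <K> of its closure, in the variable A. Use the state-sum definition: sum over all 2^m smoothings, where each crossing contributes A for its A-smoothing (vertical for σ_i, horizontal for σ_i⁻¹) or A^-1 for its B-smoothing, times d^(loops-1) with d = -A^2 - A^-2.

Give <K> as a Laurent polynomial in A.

Braid: s1 s1 s1 on 2 strands, 3 crossings.
Writhe w = (#positive) - (#negative) = 3 - 0 = 3.
Enumerate smoothing states for the bracket polynomial. There are 2^3 = 8 states.
Smooth each crossing (0=||, 1=⌣⌢); contribution A^(Σ sign_k(1-2s_k)) * d^(L-1).
  state 000: A-exp=+3, loops=2, term = A^3 * d^1
  state 001: A-exp=+1, loops=1, term = A^1 * d^0
  state 010: A-exp=+1, loops=1, term = A^1 * d^0
  state 011: A-exp=-1, loops=2, term = A^-1 * d^1
  state 100: A-exp=+1, loops=1, term = A^1 * d^0
  state 101: A-exp=-1, loops=2, term = A^-1 * d^1
  state 110: A-exp=-1, loops=2, term = A^-1 * d^1
  state 111: A-exp=-3, loops=3, term = A^-3 * d^2
Collect the terms by A-exponent (count of states per loop number):
Powers of d = -A^2 - A^-2: d^2 = A^4 + 2 + A^-4.
  A^3 * (d) = -A^5 - A
  A^1 * (3) = 3*A
  A^-1 * (3*d) = -3*A - 3*A^-3
  A^-3 * (d^2) = A + 2*A^-3 + A^-7
Summing the groups: <K> = -A^5 - A^-3 + A^-7

Answer: -A^5 - A^-3 + A^-7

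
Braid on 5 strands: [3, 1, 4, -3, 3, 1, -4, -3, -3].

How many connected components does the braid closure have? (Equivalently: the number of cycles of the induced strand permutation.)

4

Derivation:
Track the strand permutation on 5 strands, starting from identity.
  step 1: s3 swaps positions 3,4 -> [1 2 4 3 5]
  step 2: s1 swaps positions 1,2 -> [2 1 4 3 5]
  step 3: s4 swaps positions 4,5 -> [2 1 4 5 3]
  step 4: s3^-1 swaps positions 3,4 -> [2 1 5 4 3]
  step 5: s3 swaps positions 3,4 -> [2 1 4 5 3]
  step 6: s1 swaps positions 1,2 -> [1 2 4 5 3]
  step 7: s4^-1 swaps positions 4,5 -> [1 2 4 3 5]
  step 8: s3^-1 swaps positions 3,4 -> [1 2 3 4 5]
  step 9: s3^-1 swaps positions 3,4 -> [1 2 4 3 5]
Final permutation (position -> original strand): [1 2 4 3 5]
Closure components = cycle count of this permutation = 4.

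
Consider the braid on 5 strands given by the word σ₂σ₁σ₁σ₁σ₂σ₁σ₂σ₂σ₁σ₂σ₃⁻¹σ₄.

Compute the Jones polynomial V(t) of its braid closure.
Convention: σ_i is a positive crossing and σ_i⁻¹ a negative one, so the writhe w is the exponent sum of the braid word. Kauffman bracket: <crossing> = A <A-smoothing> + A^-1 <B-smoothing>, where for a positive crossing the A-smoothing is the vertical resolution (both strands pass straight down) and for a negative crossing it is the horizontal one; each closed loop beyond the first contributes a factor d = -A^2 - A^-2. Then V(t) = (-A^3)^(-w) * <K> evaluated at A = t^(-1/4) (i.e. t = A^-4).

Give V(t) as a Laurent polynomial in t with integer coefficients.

The presented braid s2 s1 s1 s1 s2 s1 s2 s2 s1 s2 s3^-1 s4 on 5 strands reduces by inverse Markov moves (closure unchanged at each step):
  Destabilize: the word has the form β·s4 where s4 occurs only as the final letter (β ∈ B_4); drop it and the last strand → 4 strands.
  Destabilize: the word has the form β·s3^-1 where s3^-1 occurs only as the final letter (β ∈ B_3); drop it and the last strand → 3 strands.
Reduced to β = s2 s1 s1 s1 s2 s1 s2 s2 s1 s2 on 3 strands, 10 crossings.
Compute on β:
Braid: s2 s1 s1 s1 s2 s1 s2 s2 s1 s2 on 3 strands, 10 crossings.
Writhe w = (#positive) - (#negative) = 10 - 0 = 10.
Enumerate smoothing states for the bracket polynomial. There are 2^10 = 1024 states.
For each crossing: s=0 is the vertical smoothing, s=1 horizontal. Crossing k contributes A^(sign_k * (1 - 2*s_k)); loop factor d = -A^2 - A^-2.
Tabulate the states by total A-exponent and number of loops L (A-exp: L × count):
  A^10: L=3 ×1
  A^8: L=2 ×10
  A^6: L=1 ×25, L=3 ×20
  A^4: L=2 ×100, L=4 ×20
  A^2: L=1 ×36, L=3 ×164, L=5 ×10
  A^0: L=2 ×108, L=4 ×142, L=6 ×2
  A^-2: L=1 ×12, L=3 ×129, L=5 ×69
  A^-4: L=2 ×24, L=4 ×78, L=6 ×18
  A^-6: L=3 ×19, L=5 ×24, L=7 ×2
  A^-8: L=4 ×7, L=6 ×3
  A^-10: L=5 ×1
Each group contributes A^e * Σ count * d^(L-1):
Powers of d = -A^2 - A^-2: d^2 = A^4 + 2 + A^-4; d^3 = -A^6 - 3*A^2 - 3*A^-2 - A^-6; d^4 = A^8 + 4*A^4 + 6 + 4*A^-4 + A^-8; d^5 = -A^10 - 5*A^6 - 10*A^2 - 10*A^-2 - 5*A^-6 - A^-10; d^6 = A^12 + 6*A^8 + 15*A^4 + 20 + 15*A^-4 + 6*A^-8 + A^-12.
  A^10 * (d^2) = A^14 + 2*A^10 + A^6
  A^8 * (10*d) = -10*A^10 - 10*A^6
  A^6 * (25 + 20*d^2) = 20*A^10 + 65*A^6 + 20*A^2
  A^4 * (100*d + 20*d^3) = -20*A^10 - 160*A^6 - 160*A^2 - 20*A^-2
  A^2 * (36 + 164*d^2 + 10*d^4) = 10*A^10 + 204*A^6 + 424*A^2 + 204*A^-2 + 10*A^-6
  A^0 * (108*d + 142*d^3 + 2*d^5) = -2*A^10 - 152*A^6 - 554*A^2 - 554*A^-2 - 152*A^-6 - 2*A^-10
  A^-2 * (12 + 129*d^2 + 69*d^4) = 69*A^6 + 405*A^2 + 684*A^-2 + 405*A^-6 + 69*A^-10
  A^-4 * (24*d + 78*d^3 + 18*d^5) = -18*A^6 - 168*A^2 - 438*A^-2 - 438*A^-6 - 168*A^-10 - 18*A^-14
  A^-6 * (19*d^2 + 24*d^4 + 2*d^6) = 2*A^6 + 36*A^2 + 145*A^-2 + 222*A^-6 + 145*A^-10 + 36*A^-14 + 2*A^-18
  A^-8 * (7*d^3 + 3*d^5) = -3*A^2 - 22*A^-2 - 51*A^-6 - 51*A^-10 - 22*A^-14 - 3*A^-18
  A^-10 * (d^4) = A^-2 + 4*A^-6 + 6*A^-10 + 4*A^-14 + A^-18
Summing the groups: <K> = A^14 + A^6 - A^-10
Normalise by the writhe: (-A^3)^(-w) = (-A^3)^(-10) = A^-30, so f(A) = A^-30 * <K> = A^-16 + A^-24 - A^-40.
Substitute A = t^(-1/4), i.e. A^e → t^(-e/4): V(t) = -t^10 + t^6 + t^4

Answer: -t^10 + t^6 + t^4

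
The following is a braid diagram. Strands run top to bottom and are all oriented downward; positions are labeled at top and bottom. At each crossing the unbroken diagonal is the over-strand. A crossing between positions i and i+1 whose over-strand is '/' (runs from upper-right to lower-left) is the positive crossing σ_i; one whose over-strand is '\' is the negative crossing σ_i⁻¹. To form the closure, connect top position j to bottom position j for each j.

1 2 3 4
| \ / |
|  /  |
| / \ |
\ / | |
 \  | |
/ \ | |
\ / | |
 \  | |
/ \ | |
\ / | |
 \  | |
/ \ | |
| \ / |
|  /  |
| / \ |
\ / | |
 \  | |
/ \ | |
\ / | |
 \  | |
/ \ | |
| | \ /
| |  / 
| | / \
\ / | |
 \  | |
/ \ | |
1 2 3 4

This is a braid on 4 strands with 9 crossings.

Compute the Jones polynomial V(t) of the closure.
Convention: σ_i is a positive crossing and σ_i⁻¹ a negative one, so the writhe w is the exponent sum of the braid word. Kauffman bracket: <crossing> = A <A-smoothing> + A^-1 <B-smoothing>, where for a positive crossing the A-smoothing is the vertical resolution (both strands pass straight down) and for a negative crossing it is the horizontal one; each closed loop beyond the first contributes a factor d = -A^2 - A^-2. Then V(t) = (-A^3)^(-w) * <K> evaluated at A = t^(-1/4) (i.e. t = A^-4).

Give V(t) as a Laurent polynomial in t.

1 - t^-1 + 3*t^-2 - 3*t^-3 + 3*t^-4 - 4*t^-5 + 3*t^-6 - 2*t^-7 + t^-8

Derivation:
Reading the diagram top to bottom ('/'-over between positions i,i+1 = s_i, '\'-over = s_i^-1): braid word = s2 s1^-1 s1^-1 s1^-1 s2 s1^-1 s1^-1 s3 s1^-1.
Braid: s2 s1^-1 s1^-1 s1^-1 s2 s1^-1 s1^-1 s3 s1^-1 on 4 strands, 9 crossings.
Writhe w = (#positive) - (#negative) = 3 - 6 = -3.
State-sum expansion of <K>. There are 2^9 = 512 states.
Each crossing splits two ways (0=vertical, 1=horizontal). The state's weight is A^(#A-smoothings - #B-smoothings) * d^(loops - 1).
Tabulate the states by total A-exponent and number of loops L (A-exp: L × count):
  A^9: L=8 ×1
  A^7: L=7 ×9
  A^5: L=6 ×36
  A^3: L=5 ×84
  A^1: L=4 ×126
  A^-1: L=3 ×124, L=5 ×2
  A^-3: L=2 ×75, L=4 ×9
  A^-5: L=1 ×21, L=3 ×15
  A^-7: L=2 ×8, L=4 ×1
  A^-9: L=3 ×1
Each group contributes A^e * Σ count * d^(L-1):
Powers of d = -A^2 - A^-2: d^2 = A^4 + 2 + A^-4; d^3 = -A^6 - 3*A^2 - 3*A^-2 - A^-6; d^4 = A^8 + 4*A^4 + 6 + 4*A^-4 + A^-8; d^5 = -A^10 - 5*A^6 - 10*A^2 - 10*A^-2 - 5*A^-6 - A^-10; d^6 = A^12 + 6*A^8 + 15*A^4 + 20 + 15*A^-4 + 6*A^-8 + A^-12; d^7 = -A^14 - 7*A^10 - 21*A^6 - 35*A^2 - 35*A^-2 - 21*A^-6 - 7*A^-10 - A^-14.
  A^9 * (d^7) = -A^23 - 7*A^19 - 21*A^15 - 35*A^11 - 35*A^7 - 21*A^3 - 7*A^-1 - A^-5
  A^7 * (9*d^6) = 9*A^19 + 54*A^15 + 135*A^11 + 180*A^7 + 135*A^3 + 54*A^-1 + 9*A^-5
  A^5 * (36*d^5) = -36*A^15 - 180*A^11 - 360*A^7 - 360*A^3 - 180*A^-1 - 36*A^-5
  A^3 * (84*d^4) = 84*A^11 + 336*A^7 + 504*A^3 + 336*A^-1 + 84*A^-5
  A^1 * (126*d^3) = -126*A^7 - 378*A^3 - 378*A^-1 - 126*A^-5
  A^-1 * (124*d^2 + 2*d^4) = 2*A^7 + 132*A^3 + 260*A^-1 + 132*A^-5 + 2*A^-9
  A^-3 * (75*d + 9*d^3) = -9*A^3 - 102*A^-1 - 102*A^-5 - 9*A^-9
  A^-5 * (21 + 15*d^2) = 15*A^-1 + 51*A^-5 + 15*A^-9
  A^-7 * (8*d + d^3) = -A^-1 - 11*A^-5 - 11*A^-9 - A^-13
  A^-9 * (d^2) = A^-5 + 2*A^-9 + A^-13
Summing the groups: <K> = -A^23 + 2*A^19 - 3*A^15 + 4*A^11 - 3*A^7 + 3*A^3 - 3*A^-1 + A^-5 - A^-9
Normalise by the writhe: (-A^3)^(-w) = (-A^3)^(3) = -A^9, so f(A) = -A^9 * <K> = A^32 - 2*A^28 + 3*A^24 - 4*A^20 + 3*A^16 - 3*A^12 + 3*A^8 - A^4 + 1.
Substitute A = t^(-1/4), i.e. A^e → t^(-e/4): V(t) = 1 - t^-1 + 3*t^-2 - 3*t^-3 + 3*t^-4 - 4*t^-5 + 3*t^-6 - 2*t^-7 + t^-8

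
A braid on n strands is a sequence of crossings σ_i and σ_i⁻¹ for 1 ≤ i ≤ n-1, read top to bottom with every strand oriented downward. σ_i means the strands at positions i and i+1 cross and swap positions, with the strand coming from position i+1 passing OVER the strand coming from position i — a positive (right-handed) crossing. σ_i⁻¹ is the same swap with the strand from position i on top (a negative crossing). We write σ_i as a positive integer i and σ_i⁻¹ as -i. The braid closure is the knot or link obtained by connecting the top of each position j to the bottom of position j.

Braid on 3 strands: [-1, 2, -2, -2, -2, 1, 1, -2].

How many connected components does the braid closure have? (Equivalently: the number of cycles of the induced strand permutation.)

Track the strand permutation on 3 strands, starting from identity.
  step 1: s1^-1 swaps positions 1,2 -> [2 1 3]
  step 2: s2 swaps positions 2,3 -> [2 3 1]
  step 3: s2^-1 swaps positions 2,3 -> [2 1 3]
  step 4: s2^-1 swaps positions 2,3 -> [2 3 1]
  step 5: s2^-1 swaps positions 2,3 -> [2 1 3]
  step 6: s1 swaps positions 1,2 -> [1 2 3]
  step 7: s1 swaps positions 1,2 -> [2 1 3]
  step 8: s2^-1 swaps positions 2,3 -> [2 3 1]
Final permutation (position -> original strand): [2 3 1]
Closure components = cycle count of this permutation = 1.

Answer: 1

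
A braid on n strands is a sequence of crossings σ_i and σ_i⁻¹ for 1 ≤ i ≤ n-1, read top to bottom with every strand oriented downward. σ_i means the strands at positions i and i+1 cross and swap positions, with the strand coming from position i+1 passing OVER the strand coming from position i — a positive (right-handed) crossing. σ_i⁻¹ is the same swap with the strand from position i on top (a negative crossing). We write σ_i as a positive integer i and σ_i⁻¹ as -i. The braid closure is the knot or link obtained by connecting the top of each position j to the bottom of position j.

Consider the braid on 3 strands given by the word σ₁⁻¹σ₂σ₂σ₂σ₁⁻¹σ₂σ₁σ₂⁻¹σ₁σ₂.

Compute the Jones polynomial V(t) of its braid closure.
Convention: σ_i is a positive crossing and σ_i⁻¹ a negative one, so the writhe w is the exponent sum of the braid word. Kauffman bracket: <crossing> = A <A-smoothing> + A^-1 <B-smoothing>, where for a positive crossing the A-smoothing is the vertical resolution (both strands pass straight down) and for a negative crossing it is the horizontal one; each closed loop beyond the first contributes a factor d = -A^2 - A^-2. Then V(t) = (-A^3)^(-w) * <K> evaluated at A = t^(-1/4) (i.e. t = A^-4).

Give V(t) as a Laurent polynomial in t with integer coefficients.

Braid: s1^-1 s2 s2 s2 s1^-1 s2 s1 s2^-1 s1 s2 on 3 strands, 10 crossings.
Writhe w = (#positive) - (#negative) = 7 - 3 = 4.
Enumerate smoothing states for the bracket polynomial. There are 2^10 = 1024 states.
Smooth each crossing (0=||, 1=⌣⌢); contribution A^(Σ sign_k(1-2s_k)) * d^(L-1).
Tabulate the states by total A-exponent and number of loops L (A-exp: L × count):
  A^10: L=2 ×1
  A^8: L=1 ×5, L=3 ×5
  A^6: L=2 ×39, L=4 ×6
  A^4: L=1 ×34, L=3 ×85, L=5 ×1
  A^2: L=2 ×138, L=4 ×72
  A^0: L=1 ×48, L=3 ×167, L=5 ×37
  A^-2: L=2 ×91, L=4 ×109, L=6 ×10
  A^-4: L=3 ×82, L=5 ×37, L=7 ×1
  A^-6: L=4 ×40, L=6 ×5
  A^-8: L=5 ×10
  A^-10: L=6 ×1
Each group contributes A^e * Σ count * d^(L-1):
Powers of d = -A^2 - A^-2: d^2 = A^4 + 2 + A^-4; d^3 = -A^6 - 3*A^2 - 3*A^-2 - A^-6; d^4 = A^8 + 4*A^4 + 6 + 4*A^-4 + A^-8; d^5 = -A^10 - 5*A^6 - 10*A^2 - 10*A^-2 - 5*A^-6 - A^-10; d^6 = A^12 + 6*A^8 + 15*A^4 + 20 + 15*A^-4 + 6*A^-8 + A^-12.
  A^10 * (d) = -A^12 - A^8
  A^8 * (5 + 5*d^2) = 5*A^12 + 15*A^8 + 5*A^4
  A^6 * (39*d + 6*d^3) = -6*A^12 - 57*A^8 - 57*A^4 - 6
  A^4 * (34 + 85*d^2 + d^4) = A^12 + 89*A^8 + 210*A^4 + 89 + A^-4
  A^2 * (138*d + 72*d^3) = -72*A^8 - 354*A^4 - 354 - 72*A^-4
  A^0 * (48 + 167*d^2 + 37*d^4) = 37*A^8 + 315*A^4 + 604 + 315*A^-4 + 37*A^-8
  A^-2 * (91*d + 109*d^3 + 10*d^5) = -10*A^8 - 159*A^4 - 518 - 518*A^-4 - 159*A^-8 - 10*A^-12
  A^-4 * (82*d^2 + 37*d^4 + d^6) = A^8 + 43*A^4 + 245 + 406*A^-4 + 245*A^-8 + 43*A^-12 + A^-16
  A^-6 * (40*d^3 + 5*d^5) = -5*A^4 - 65 - 170*A^-4 - 170*A^-8 - 65*A^-12 - 5*A^-16
  A^-8 * (10*d^4) = 10 + 40*A^-4 + 60*A^-8 + 40*A^-12 + 10*A^-16
  A^-10 * (d^5) = -1 - 5*A^-4 - 10*A^-8 - 10*A^-12 - 5*A^-16 - A^-20
Summing the groups: <K> = -A^12 + 2*A^8 - 2*A^4 + 4 - 3*A^-4 + 3*A^-8 - 2*A^-12 + A^-16 - A^-20
Normalise by the writhe: (-A^3)^(-w) = (-A^3)^(-4) = A^-12, so f(A) = A^-12 * <K> = -1 + 2*A^-4 - 2*A^-8 + 4*A^-12 - 3*A^-16 + 3*A^-20 - 2*A^-24 + A^-28 - A^-32.
Substitute A = t^(-1/4), i.e. A^e → t^(-e/4): V(t) = -t^8 + t^7 - 2*t^6 + 3*t^5 - 3*t^4 + 4*t^3 - 2*t^2 + 2*t - 1

Answer: -t^8 + t^7 - 2*t^6 + 3*t^5 - 3*t^4 + 4*t^3 - 2*t^2 + 2*t - 1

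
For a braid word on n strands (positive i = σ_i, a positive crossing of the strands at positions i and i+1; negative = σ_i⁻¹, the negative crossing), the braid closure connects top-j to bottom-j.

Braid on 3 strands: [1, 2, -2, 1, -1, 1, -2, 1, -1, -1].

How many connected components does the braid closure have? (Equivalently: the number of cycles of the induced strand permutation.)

Track the strand permutation on 3 strands, starting from identity.
  step 1: s1 swaps positions 1,2 -> [2 1 3]
  step 2: s2 swaps positions 2,3 -> [2 3 1]
  step 3: s2^-1 swaps positions 2,3 -> [2 1 3]
  step 4: s1 swaps positions 1,2 -> [1 2 3]
  step 5: s1^-1 swaps positions 1,2 -> [2 1 3]
  step 6: s1 swaps positions 1,2 -> [1 2 3]
  step 7: s2^-1 swaps positions 2,3 -> [1 3 2]
  step 8: s1 swaps positions 1,2 -> [3 1 2]
  step 9: s1^-1 swaps positions 1,2 -> [1 3 2]
  step 10: s1^-1 swaps positions 1,2 -> [3 1 2]
Final permutation (position -> original strand): [3 1 2]
Closure components = cycle count of this permutation = 1.

Answer: 1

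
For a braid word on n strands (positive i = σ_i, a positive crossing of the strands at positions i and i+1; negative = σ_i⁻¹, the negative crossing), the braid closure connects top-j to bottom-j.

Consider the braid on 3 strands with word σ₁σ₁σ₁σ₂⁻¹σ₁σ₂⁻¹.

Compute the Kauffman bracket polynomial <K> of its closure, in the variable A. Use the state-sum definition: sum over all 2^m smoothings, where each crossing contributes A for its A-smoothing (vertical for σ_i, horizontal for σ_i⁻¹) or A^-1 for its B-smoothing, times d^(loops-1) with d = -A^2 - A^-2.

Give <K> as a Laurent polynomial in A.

A^10 - A^6 + 2*A^2 - 2*A^-2 + 2*A^-6 - 2*A^-10 + A^-14

Derivation:
Braid: s1 s1 s1 s2^-1 s1 s2^-1 on 3 strands, 6 crossings.
Writhe w = (#positive) - (#negative) = 4 - 2 = 2.
Computing the Kauffman bracket via state sum. There are 2^6 = 64 states.
Each crossing splits two ways (0=vertical, 1=horizontal). The state's weight is A^(#A-smoothings - #B-smoothings) * d^(loops - 1).
Tabulate the states by total A-exponent and number of loops L (A-exp: L × count):
  A^6: L=3 ×1
  A^4: L=2 ×6
  A^2: L=1 ×11, L=3 ×4
  A^0: L=2 ×19, L=4 ×1
  A^-2: L=3 ×15
  A^-4: L=4 ×6
  A^-6: L=5 ×1
Each group contributes A^e * Σ count * d^(L-1):
Powers of d = -A^2 - A^-2: d^2 = A^4 + 2 + A^-4; d^3 = -A^6 - 3*A^2 - 3*A^-2 - A^-6; d^4 = A^8 + 4*A^4 + 6 + 4*A^-4 + A^-8.
  A^6 * (d^2) = A^10 + 2*A^6 + A^2
  A^4 * (6*d) = -6*A^6 - 6*A^2
  A^2 * (11 + 4*d^2) = 4*A^6 + 19*A^2 + 4*A^-2
  A^0 * (19*d + d^3) = -A^6 - 22*A^2 - 22*A^-2 - A^-6
  A^-2 * (15*d^2) = 15*A^2 + 30*A^-2 + 15*A^-6
  A^-4 * (6*d^3) = -6*A^2 - 18*A^-2 - 18*A^-6 - 6*A^-10
  A^-6 * (d^4) = A^2 + 4*A^-2 + 6*A^-6 + 4*A^-10 + A^-14
Summing the groups: <K> = A^10 - A^6 + 2*A^2 - 2*A^-2 + 2*A^-6 - 2*A^-10 + A^-14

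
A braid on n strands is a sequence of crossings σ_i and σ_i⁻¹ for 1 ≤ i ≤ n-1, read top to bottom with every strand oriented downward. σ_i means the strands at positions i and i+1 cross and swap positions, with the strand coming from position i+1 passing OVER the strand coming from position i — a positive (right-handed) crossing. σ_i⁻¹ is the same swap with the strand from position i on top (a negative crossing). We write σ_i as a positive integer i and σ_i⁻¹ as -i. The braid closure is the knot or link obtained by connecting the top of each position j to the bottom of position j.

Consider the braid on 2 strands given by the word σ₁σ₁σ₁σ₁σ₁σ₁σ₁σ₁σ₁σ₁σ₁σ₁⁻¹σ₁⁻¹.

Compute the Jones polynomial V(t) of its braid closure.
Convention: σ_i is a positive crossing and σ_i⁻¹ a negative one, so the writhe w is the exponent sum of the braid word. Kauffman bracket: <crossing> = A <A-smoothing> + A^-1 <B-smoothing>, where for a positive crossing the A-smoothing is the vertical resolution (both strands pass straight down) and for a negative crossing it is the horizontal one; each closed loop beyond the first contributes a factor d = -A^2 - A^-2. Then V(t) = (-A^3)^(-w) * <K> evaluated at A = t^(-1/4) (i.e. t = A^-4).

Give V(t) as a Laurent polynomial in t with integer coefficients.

The presented braid s1 s1 s1 s1 s1 s1 s1 s1 s1 s1 s1 s1^-1 s1^-1 on 2 strands reduces by inverse Markov moves (closure unchanged at each step):
  Deconjugate: the word is γ·β·γ⁻¹ with γ = s1 s1 (prefix) and γ⁻¹ = s1^-1 s1^-1 (suffix); strip both.
Reduced to β = s1 s1 s1 s1 s1 s1 s1 s1 s1 on 2 strands, 9 crossings.
Compute on β:
Braid: s1 s1 s1 s1 s1 s1 s1 s1 s1 on 2 strands, 9 crossings.
Writhe w = (#positive) - (#negative) = 9 - 0 = 9.
State-sum expansion of <K>. There are 2^9 = 512 states.
Smooth each crossing (0=||, 1=⌣⌢); contribution A^(Σ sign_k(1-2s_k)) * d^(L-1).
Tabulate the states by total A-exponent and number of loops L (A-exp: L × count):
  A^9: L=2 ×1
  A^7: L=1 ×9
  A^5: L=2 ×36
  A^3: L=3 ×84
  A^1: L=4 ×126
  A^-1: L=5 ×126
  A^-3: L=6 ×84
  A^-5: L=7 ×36
  A^-7: L=8 ×9
  A^-9: L=9 ×1
Each group contributes A^e * Σ count * d^(L-1):
Powers of d = -A^2 - A^-2: d^2 = A^4 + 2 + A^-4; d^3 = -A^6 - 3*A^2 - 3*A^-2 - A^-6; d^4 = A^8 + 4*A^4 + 6 + 4*A^-4 + A^-8; d^5 = -A^10 - 5*A^6 - 10*A^2 - 10*A^-2 - 5*A^-6 - A^-10; d^6 = A^12 + 6*A^8 + 15*A^4 + 20 + 15*A^-4 + 6*A^-8 + A^-12; d^7 = -A^14 - 7*A^10 - 21*A^6 - 35*A^2 - 35*A^-2 - 21*A^-6 - 7*A^-10 - A^-14; d^8 = A^16 + 8*A^12 + 28*A^8 + 56*A^4 + 70 + 56*A^-4 + 28*A^-8 + 8*A^-12 + A^-16.
  A^9 * (d) = -A^11 - A^7
  A^7 * (9) = 9*A^7
  A^5 * (36*d) = -36*A^7 - 36*A^3
  A^3 * (84*d^2) = 84*A^7 + 168*A^3 + 84*A^-1
  A^1 * (126*d^3) = -126*A^7 - 378*A^3 - 378*A^-1 - 126*A^-5
  A^-1 * (126*d^4) = 126*A^7 + 504*A^3 + 756*A^-1 + 504*A^-5 + 126*A^-9
  A^-3 * (84*d^5) = -84*A^7 - 420*A^3 - 840*A^-1 - 840*A^-5 - 420*A^-9 - 84*A^-13
  A^-5 * (36*d^6) = 36*A^7 + 216*A^3 + 540*A^-1 + 720*A^-5 + 540*A^-9 + 216*A^-13 + 36*A^-17
  A^-7 * (9*d^7) = -9*A^7 - 63*A^3 - 189*A^-1 - 315*A^-5 - 315*A^-9 - 189*A^-13 - 63*A^-17 - 9*A^-21
  A^-9 * (d^8) = A^7 + 8*A^3 + 28*A^-1 + 56*A^-5 + 70*A^-9 + 56*A^-13 + 28*A^-17 + 8*A^-21 + A^-25
Summing the groups: <K> = -A^11 - A^3 + A^-1 - A^-5 + A^-9 - A^-13 + A^-17 - A^-21 + A^-25
Normalise by the writhe: (-A^3)^(-w) = (-A^3)^(-9) = -A^-27, so f(A) = -A^-27 * <K> = A^-16 + A^-24 - A^-28 + A^-32 - A^-36 + A^-40 - A^-44 + A^-48 - A^-52.
Substitute A = t^(-1/4), i.e. A^e → t^(-e/4): V(t) = -t^13 + t^12 - t^11 + t^10 - t^9 + t^8 - t^7 + t^6 + t^4

Answer: -t^13 + t^12 - t^11 + t^10 - t^9 + t^8 - t^7 + t^6 + t^4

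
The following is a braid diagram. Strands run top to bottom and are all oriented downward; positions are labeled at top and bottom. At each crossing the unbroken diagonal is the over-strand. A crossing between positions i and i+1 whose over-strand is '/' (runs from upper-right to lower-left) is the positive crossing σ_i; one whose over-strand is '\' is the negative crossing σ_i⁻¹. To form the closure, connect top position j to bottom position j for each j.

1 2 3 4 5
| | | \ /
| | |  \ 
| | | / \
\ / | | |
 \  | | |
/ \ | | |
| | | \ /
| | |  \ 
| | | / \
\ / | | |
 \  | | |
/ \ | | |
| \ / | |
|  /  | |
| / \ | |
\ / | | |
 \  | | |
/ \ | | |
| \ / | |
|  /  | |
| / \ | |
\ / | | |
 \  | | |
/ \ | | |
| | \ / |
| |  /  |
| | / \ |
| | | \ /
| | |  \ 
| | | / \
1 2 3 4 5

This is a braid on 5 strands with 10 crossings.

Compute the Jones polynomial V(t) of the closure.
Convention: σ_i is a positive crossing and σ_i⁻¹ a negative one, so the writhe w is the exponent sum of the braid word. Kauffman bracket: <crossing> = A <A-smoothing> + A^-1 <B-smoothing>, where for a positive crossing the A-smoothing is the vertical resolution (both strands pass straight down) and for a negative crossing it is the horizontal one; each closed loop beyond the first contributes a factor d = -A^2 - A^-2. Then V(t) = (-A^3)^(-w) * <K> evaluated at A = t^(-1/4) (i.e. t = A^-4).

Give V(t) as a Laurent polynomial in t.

Reading the diagram top to bottom ('/'-over between positions i,i+1 = s_i, '\'-over = s_i^-1): braid word = s4^-1 s1^-1 s4^-1 s1^-1 s2 s1^-1 s2 s1^-1 s3 s4^-1.
Braid: s4^-1 s1^-1 s4^-1 s1^-1 s2 s1^-1 s2 s1^-1 s3 s4^-1 on 5 strands, 10 crossings.
Writhe w = (#positive) - (#negative) = 3 - 7 = -4.
Computing the Kauffman bracket via state sum. There are 2^10 = 1024 states.
For each crossing: s=0 is the vertical smoothing, s=1 horizontal. Crossing k contributes A^(sign_k * (1 - 2*s_k)); loop factor d = -A^2 - A^-2.
Tabulate the states by total A-exponent and number of loops L (A-exp: L × count):
  A^10: L=8 ×1
  A^8: L=7 ×10
  A^6: L=6 ×45
  A^4: L=5 ×118, L=7 ×2
  A^2: L=4 ×195, L=6 ×15
  A^0: L=3 ×203, L=5 ×49
  A^-2: L=2 ×123, L=4 ×85, L=6 ×2
  A^-4: L=1 ×33, L=3 ×78, L=5 ×9
  A^-6: L=2 ×29, L=4 ×16
  A^-8: L=3 ×9, L=5 ×1
  A^-10: L=4 ×1
Each group contributes A^e * Σ count * d^(L-1):
Powers of d = -A^2 - A^-2: d^2 = A^4 + 2 + A^-4; d^3 = -A^6 - 3*A^2 - 3*A^-2 - A^-6; d^4 = A^8 + 4*A^4 + 6 + 4*A^-4 + A^-8; d^5 = -A^10 - 5*A^6 - 10*A^2 - 10*A^-2 - 5*A^-6 - A^-10; d^6 = A^12 + 6*A^8 + 15*A^4 + 20 + 15*A^-4 + 6*A^-8 + A^-12; d^7 = -A^14 - 7*A^10 - 21*A^6 - 35*A^2 - 35*A^-2 - 21*A^-6 - 7*A^-10 - A^-14.
  A^10 * (d^7) = -A^24 - 7*A^20 - 21*A^16 - 35*A^12 - 35*A^8 - 21*A^4 - 7 - A^-4
  A^8 * (10*d^6) = 10*A^20 + 60*A^16 + 150*A^12 + 200*A^8 + 150*A^4 + 60 + 10*A^-4
  A^6 * (45*d^5) = -45*A^16 - 225*A^12 - 450*A^8 - 450*A^4 - 225 - 45*A^-4
  A^4 * (118*d^4 + 2*d^6) = 2*A^16 + 130*A^12 + 502*A^8 + 748*A^4 + 502 + 130*A^-4 + 2*A^-8
  A^2 * (195*d^3 + 15*d^5) = -15*A^12 - 270*A^8 - 735*A^4 - 735 - 270*A^-4 - 15*A^-8
  A^0 * (203*d^2 + 49*d^4) = 49*A^8 + 399*A^4 + 700 + 399*A^-4 + 49*A^-8
  A^-2 * (123*d + 85*d^3 + 2*d^5) = -2*A^8 - 95*A^4 - 398 - 398*A^-4 - 95*A^-8 - 2*A^-12
  A^-4 * (33 + 78*d^2 + 9*d^4) = 9*A^4 + 114 + 243*A^-4 + 114*A^-8 + 9*A^-12
  A^-6 * (29*d + 16*d^3) = -16 - 77*A^-4 - 77*A^-8 - 16*A^-12
  A^-8 * (9*d^2 + d^4) = 1 + 13*A^-4 + 24*A^-8 + 13*A^-12 + A^-16
  A^-10 * (d^3) = -A^-4 - 3*A^-8 - 3*A^-12 - A^-16
Summing the groups: <K> = -A^24 + 3*A^20 - 4*A^16 + 5*A^12 - 6*A^8 + 5*A^4 - 4 + 3*A^-4 - A^-8 + A^-12
Normalise by the writhe: (-A^3)^(-w) = (-A^3)^(4) = A^12, so f(A) = A^12 * <K> = -A^36 + 3*A^32 - 4*A^28 + 5*A^24 - 6*A^20 + 5*A^16 - 4*A^12 + 3*A^8 - A^4 + 1.
Substitute A = t^(-1/4), i.e. A^e → t^(-e/4): V(t) = 1 - t^-1 + 3*t^-2 - 4*t^-3 + 5*t^-4 - 6*t^-5 + 5*t^-6 - 4*t^-7 + 3*t^-8 - t^-9

Answer: 1 - t^-1 + 3*t^-2 - 4*t^-3 + 5*t^-4 - 6*t^-5 + 5*t^-6 - 4*t^-7 + 3*t^-8 - t^-9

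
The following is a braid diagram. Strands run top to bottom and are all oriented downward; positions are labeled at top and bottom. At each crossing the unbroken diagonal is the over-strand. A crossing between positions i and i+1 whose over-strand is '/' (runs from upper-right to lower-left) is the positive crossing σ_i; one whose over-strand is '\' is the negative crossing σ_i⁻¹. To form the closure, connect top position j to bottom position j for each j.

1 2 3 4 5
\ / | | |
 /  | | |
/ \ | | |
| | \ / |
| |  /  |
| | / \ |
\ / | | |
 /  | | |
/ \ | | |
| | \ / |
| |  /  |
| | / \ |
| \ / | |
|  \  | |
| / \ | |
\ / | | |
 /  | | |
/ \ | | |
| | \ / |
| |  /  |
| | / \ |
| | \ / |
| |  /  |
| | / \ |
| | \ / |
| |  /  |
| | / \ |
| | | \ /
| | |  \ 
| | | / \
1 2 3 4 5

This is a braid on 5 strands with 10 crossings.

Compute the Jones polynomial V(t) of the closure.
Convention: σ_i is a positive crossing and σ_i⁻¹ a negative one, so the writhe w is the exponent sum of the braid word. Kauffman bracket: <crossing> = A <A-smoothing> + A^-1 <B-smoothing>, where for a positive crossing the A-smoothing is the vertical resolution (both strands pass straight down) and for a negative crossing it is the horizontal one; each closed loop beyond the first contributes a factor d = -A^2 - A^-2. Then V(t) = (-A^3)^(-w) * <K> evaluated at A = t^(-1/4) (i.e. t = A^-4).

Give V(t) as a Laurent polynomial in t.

Reading the diagram top to bottom ('/'-over between positions i,i+1 = s_i, '\'-over = s_i^-1): braid word = s1 s3 s1 s3 s2^-1 s1 s3 s3 s3 s4^-1.
The presented braid s1 s3 s1 s3 s2^-1 s1 s3 s3 s3 s4^-1 on 5 strands reduces by inverse Markov moves (closure unchanged at each step):
  Destabilize: the word has the form β·s4^-1 where s4^-1 occurs only as the final letter (β ∈ B_4); drop it and the last strand → 4 strands.
Reduced to β = s1 s3 s1 s3 s2^-1 s1 s3 s3 s3 on 4 strands, 9 crossings.
Compute on β:
Braid: s1 s3 s1 s3 s2^-1 s1 s3 s3 s3 on 4 strands, 9 crossings.
Writhe w = (#positive) - (#negative) = 8 - 1 = 7.
State-sum expansion of <K>. There are 2^9 = 512 states.
For each crossing: s=0 is the vertical smoothing, s=1 horizontal. Crossing k contributes A^(sign_k * (1 - 2*s_k)); loop factor d = -A^2 - A^-2.
Tabulate the states by total A-exponent and number of loops L (A-exp: L × count):
  A^9: L=3 ×1
  A^7: L=2 ×8, L=4 ×1
  A^5: L=1 ×15, L=3 ×21
  A^3: L=2 ×60, L=4 ×24
  A^1: L=3 ×110, L=5 ×16
  A^-1: L=4 ×120, L=6 ×6
  A^-3: L=5 ×83, L=7 ×1
  A^-5: L=6 ×36
  A^-7: L=7 ×9
  A^-9: L=8 ×1
Each group contributes A^e * Σ count * d^(L-1):
Powers of d = -A^2 - A^-2: d^2 = A^4 + 2 + A^-4; d^3 = -A^6 - 3*A^2 - 3*A^-2 - A^-6; d^4 = A^8 + 4*A^4 + 6 + 4*A^-4 + A^-8; d^5 = -A^10 - 5*A^6 - 10*A^2 - 10*A^-2 - 5*A^-6 - A^-10; d^6 = A^12 + 6*A^8 + 15*A^4 + 20 + 15*A^-4 + 6*A^-8 + A^-12; d^7 = -A^14 - 7*A^10 - 21*A^6 - 35*A^2 - 35*A^-2 - 21*A^-6 - 7*A^-10 - A^-14.
  A^9 * (d^2) = A^13 + 2*A^9 + A^5
  A^7 * (8*d + d^3) = -A^13 - 11*A^9 - 11*A^5 - A
  A^5 * (15 + 21*d^2) = 21*A^9 + 57*A^5 + 21*A
  A^3 * (60*d + 24*d^3) = -24*A^9 - 132*A^5 - 132*A - 24*A^-3
  A^1 * (110*d^2 + 16*d^4) = 16*A^9 + 174*A^5 + 316*A + 174*A^-3 + 16*A^-7
  A^-1 * (120*d^3 + 6*d^5) = -6*A^9 - 150*A^5 - 420*A - 420*A^-3 - 150*A^-7 - 6*A^-11
  A^-3 * (83*d^4 + d^6) = A^9 + 89*A^5 + 347*A + 518*A^-3 + 347*A^-7 + 89*A^-11 + A^-15
  A^-5 * (36*d^5) = -36*A^5 - 180*A - 360*A^-3 - 360*A^-7 - 180*A^-11 - 36*A^-15
  A^-7 * (9*d^6) = 9*A^5 + 54*A + 135*A^-3 + 180*A^-7 + 135*A^-11 + 54*A^-15 + 9*A^-19
  A^-9 * (d^7) = -A^5 - 7*A - 21*A^-3 - 35*A^-7 - 35*A^-11 - 21*A^-15 - 7*A^-19 - A^-23
Summing the groups: <K> = -A^9 - 2*A + 2*A^-3 - 2*A^-7 + 3*A^-11 - 2*A^-15 + 2*A^-19 - A^-23
Normalise by the writhe: (-A^3)^(-w) = (-A^3)^(-7) = -A^-21, so f(A) = -A^-21 * <K> = A^-12 + 2*A^-20 - 2*A^-24 + 2*A^-28 - 3*A^-32 + 2*A^-36 - 2*A^-40 + A^-44.
Substitute A = t^(-1/4), i.e. A^e → t^(-e/4): V(t) = t^11 - 2*t^10 + 2*t^9 - 3*t^8 + 2*t^7 - 2*t^6 + 2*t^5 + t^3

Answer: t^11 - 2*t^10 + 2*t^9 - 3*t^8 + 2*t^7 - 2*t^6 + 2*t^5 + t^3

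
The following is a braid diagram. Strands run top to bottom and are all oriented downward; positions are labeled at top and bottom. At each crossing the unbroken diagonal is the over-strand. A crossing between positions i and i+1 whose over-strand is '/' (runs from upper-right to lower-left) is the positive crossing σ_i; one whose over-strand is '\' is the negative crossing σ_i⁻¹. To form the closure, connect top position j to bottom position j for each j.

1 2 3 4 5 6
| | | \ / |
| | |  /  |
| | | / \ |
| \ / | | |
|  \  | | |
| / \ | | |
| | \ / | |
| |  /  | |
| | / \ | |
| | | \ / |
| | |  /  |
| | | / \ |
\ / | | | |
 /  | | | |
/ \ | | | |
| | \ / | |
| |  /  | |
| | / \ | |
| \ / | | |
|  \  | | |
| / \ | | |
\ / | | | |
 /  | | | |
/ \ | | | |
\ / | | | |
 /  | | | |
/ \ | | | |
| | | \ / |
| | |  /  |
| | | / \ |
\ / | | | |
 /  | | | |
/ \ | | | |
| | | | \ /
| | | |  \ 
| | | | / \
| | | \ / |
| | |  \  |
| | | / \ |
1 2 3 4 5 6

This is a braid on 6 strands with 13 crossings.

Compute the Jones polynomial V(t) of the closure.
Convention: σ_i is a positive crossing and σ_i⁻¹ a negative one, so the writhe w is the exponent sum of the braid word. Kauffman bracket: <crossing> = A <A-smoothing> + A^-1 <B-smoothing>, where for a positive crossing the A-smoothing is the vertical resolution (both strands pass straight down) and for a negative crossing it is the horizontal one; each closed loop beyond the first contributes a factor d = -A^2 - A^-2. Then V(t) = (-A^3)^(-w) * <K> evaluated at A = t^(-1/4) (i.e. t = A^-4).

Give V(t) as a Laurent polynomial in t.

-t^9 + 3*t^8 - 4*t^7 + 5*t^6 - 6*t^5 + 5*t^4 - 4*t^3 + 3*t^2 - t + 1

Derivation:
Reading the diagram top to bottom ('/'-over between positions i,i+1 = s_i, '\'-over = s_i^-1): braid word = s4 s2^-1 s3 s4 s1 s3 s2^-1 s1 s1 s4 s1 s5^-1 s4^-1.
The presented braid s4 s2^-1 s3 s4 s1 s3 s2^-1 s1 s1 s4 s1 s5^-1 s4^-1 on 6 strands reduces by inverse Markov moves (closure unchanged at each step):
  Deconjugate: the word is γ·β·γ⁻¹ with γ = s4 (prefix) and γ⁻¹ = s4^-1 (suffix); strip both.
  Destabilize: the word has the form β·s5^-1 where s5^-1 occurs only as the final letter (β ∈ B_5); drop it and the last strand → 5 strands.
Reduced to β = s2^-1 s3 s4 s1 s3 s2^-1 s1 s1 s4 s1 on 5 strands, 10 crossings.
Compute on β:
Braid: s2^-1 s3 s4 s1 s3 s2^-1 s1 s1 s4 s1 on 5 strands, 10 crossings.
Writhe w = (#positive) - (#negative) = 8 - 2 = 6.
Enumerate smoothing states for the bracket polynomial. There are 2^10 = 1024 states.
Smooth each crossing (0=||, 1=⌣⌢); contribution A^(Σ sign_k(1-2s_k)) * d^(L-1).
Tabulate the states by total A-exponent and number of loops L (A-exp: L × count):
  A^10: L=5 ×1
  A^8: L=4 ×10
  A^6: L=3 ×39, L=5 ×6
  A^4: L=2 ×68, L=4 ×51, L=6 ×1
  A^2: L=1 ×44, L=3 ×139, L=5 ×27
  A^0: L=2 ×126, L=4 ×118, L=6 ×8
  A^-2: L=1 ×11, L=3 ×140, L=5 ×58, L=7 ×1
  A^-4: L=2 ×19, L=4 ×85, L=6 ×16
  A^-6: L=3 ×15, L=5 ×28, L=7 ×2
  A^-8: L=4 ×6, L=6 ×4
  A^-10: L=5 ×1
Each group contributes A^e * Σ count * d^(L-1):
Powers of d = -A^2 - A^-2: d^2 = A^4 + 2 + A^-4; d^3 = -A^6 - 3*A^2 - 3*A^-2 - A^-6; d^4 = A^8 + 4*A^4 + 6 + 4*A^-4 + A^-8; d^5 = -A^10 - 5*A^6 - 10*A^2 - 10*A^-2 - 5*A^-6 - A^-10; d^6 = A^12 + 6*A^8 + 15*A^4 + 20 + 15*A^-4 + 6*A^-8 + A^-12.
  A^10 * (d^4) = A^18 + 4*A^14 + 6*A^10 + 4*A^6 + A^2
  A^8 * (10*d^3) = -10*A^14 - 30*A^10 - 30*A^6 - 10*A^2
  A^6 * (39*d^2 + 6*d^4) = 6*A^14 + 63*A^10 + 114*A^6 + 63*A^2 + 6*A^-2
  A^4 * (68*d + 51*d^3 + d^5) = -A^14 - 56*A^10 - 231*A^6 - 231*A^2 - 56*A^-2 - A^-6
  A^2 * (44 + 139*d^2 + 27*d^4) = 27*A^10 + 247*A^6 + 484*A^2 + 247*A^-2 + 27*A^-6
  A^0 * (126*d + 118*d^3 + 8*d^5) = -8*A^10 - 158*A^6 - 560*A^2 - 560*A^-2 - 158*A^-6 - 8*A^-10
  A^-2 * (11 + 140*d^2 + 58*d^4 + d^6) = A^10 + 64*A^6 + 387*A^2 + 659*A^-2 + 387*A^-6 + 64*A^-10 + A^-14
  A^-4 * (19*d + 85*d^3 + 16*d^5) = -16*A^6 - 165*A^2 - 434*A^-2 - 434*A^-6 - 165*A^-10 - 16*A^-14
  A^-6 * (15*d^2 + 28*d^4 + 2*d^6) = 2*A^6 + 40*A^2 + 157*A^-2 + 238*A^-6 + 157*A^-10 + 40*A^-14 + 2*A^-18
  A^-8 * (6*d^3 + 4*d^5) = -4*A^2 - 26*A^-2 - 58*A^-6 - 58*A^-10 - 26*A^-14 - 4*A^-18
  A^-10 * (d^4) = A^-2 + 4*A^-6 + 6*A^-10 + 4*A^-14 + A^-18
Summing the groups: <K> = A^18 - A^14 + 3*A^10 - 4*A^6 + 5*A^2 - 6*A^-2 + 5*A^-6 - 4*A^-10 + 3*A^-14 - A^-18
Normalise by the writhe: (-A^3)^(-w) = (-A^3)^(-6) = A^-18, so f(A) = A^-18 * <K> = 1 - A^-4 + 3*A^-8 - 4*A^-12 + 5*A^-16 - 6*A^-20 + 5*A^-24 - 4*A^-28 + 3*A^-32 - A^-36.
Substitute A = t^(-1/4), i.e. A^e → t^(-e/4): V(t) = -t^9 + 3*t^8 - 4*t^7 + 5*t^6 - 6*t^5 + 5*t^4 - 4*t^3 + 3*t^2 - t + 1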